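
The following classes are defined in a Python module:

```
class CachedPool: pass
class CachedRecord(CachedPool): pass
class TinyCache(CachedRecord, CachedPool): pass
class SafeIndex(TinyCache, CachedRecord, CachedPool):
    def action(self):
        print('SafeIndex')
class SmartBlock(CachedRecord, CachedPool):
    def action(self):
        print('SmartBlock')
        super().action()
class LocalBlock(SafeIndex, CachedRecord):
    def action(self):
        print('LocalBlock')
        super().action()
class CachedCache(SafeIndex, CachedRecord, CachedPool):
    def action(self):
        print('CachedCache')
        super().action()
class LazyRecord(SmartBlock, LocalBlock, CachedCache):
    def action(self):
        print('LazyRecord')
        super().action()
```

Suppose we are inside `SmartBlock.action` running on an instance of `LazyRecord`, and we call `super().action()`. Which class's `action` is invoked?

LocalBlock

L[LazyRecord] = LazyRecord + merge(L[SmartBlock], L[LocalBlock], L[CachedCache], [SmartBlock LocalBlock CachedCache])
  take SmartBlock:  [SmartBlock CachedRecord CachedPool object] + [LocalBlock SafeIndex TinyCache CachedRecord CachedPool object] + [CachedCache SafeIndex TinyCache CachedRecord CachedPool object] + [SmartBlock LocalBlock CachedCache]
  take LocalBlock:  [CachedRecord CachedPool object] + [LocalBlock SafeIndex TinyCache CachedRecord CachedPool object] + [CachedCache SafeIndex TinyCache CachedRecord CachedPool object] + [LocalBlock CachedCache]
  take CachedCache:  [CachedRecord CachedPool object] + [SafeIndex TinyCache CachedRecord CachedPool object] + [CachedCache SafeIndex TinyCache CachedRecord CachedPool object] + [CachedCache]
  take SafeIndex:  [CachedRecord CachedPool object] + [SafeIndex TinyCache CachedRecord CachedPool object] + [SafeIndex TinyCache CachedRecord CachedPool object]
  take TinyCache:  [CachedRecord CachedPool object] + [TinyCache CachedRecord CachedPool object] + [TinyCache CachedRecord CachedPool object]
  take CachedRecord:  [CachedRecord CachedPool object] + [CachedRecord CachedPool object] + [CachedRecord CachedPool object]
  take CachedPool:  [CachedPool object] + [CachedPool object] + [CachedPool object]
  take object:  [object] + [object] + [object]
MRO: LazyRecord SmartBlock LocalBlock CachedCache SafeIndex TinyCache CachedRecord CachedPool object
super() in SmartBlock.action on a LazyRecord instance goes to the class after SmartBlock in LazyRecord's MRO: LocalBlock.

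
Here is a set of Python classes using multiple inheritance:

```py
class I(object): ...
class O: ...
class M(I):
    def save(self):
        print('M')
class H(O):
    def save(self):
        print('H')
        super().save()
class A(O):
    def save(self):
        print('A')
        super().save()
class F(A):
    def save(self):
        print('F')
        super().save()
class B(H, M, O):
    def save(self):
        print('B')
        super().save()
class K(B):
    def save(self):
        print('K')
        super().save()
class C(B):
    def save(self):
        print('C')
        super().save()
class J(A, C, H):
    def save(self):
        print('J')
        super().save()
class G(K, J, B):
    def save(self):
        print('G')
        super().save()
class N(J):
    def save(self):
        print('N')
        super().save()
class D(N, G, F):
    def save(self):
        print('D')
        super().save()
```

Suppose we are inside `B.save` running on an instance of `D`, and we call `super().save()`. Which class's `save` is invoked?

L[D] = D + merge(L[N], L[G], L[F], [N G F])
  take N:  [N J A C B H M O I object] + [G K J A C B H M O I object] + [F A O object] + [N G F]
  take G:  [J A C B H M O I object] + [G K J A C B H M O I object] + [F A O object] + [G F]
  take K:  [J A C B H M O I object] + [K J A C B H M O I object] + [F A O object] + [F]
  take J:  [J A C B H M O I object] + [J A C B H M O I object] + [F A O object] + [F]
  take F:  [A C B H M O I object] + [A C B H M O I object] + [F A O object] + [F]
  take A:  [A C B H M O I object] + [A C B H M O I object] + [A O object]
  take C:  [C B H M O I object] + [C B H M O I object] + [O object]
  take B:  [B H M O I object] + [B H M O I object] + [O object]
  take H:  [H M O I object] + [H M O I object] + [O object]
  take M:  [M O I object] + [M O I object] + [O object]
  take O:  [O I object] + [O I object] + [O object]
  take I:  [I object] + [I object] + [object]
  take object:  [object] + [object] + [object]
MRO: D N G K J F A C B H M O I object
super() in B.save on a D instance goes to the class after B in D's MRO: H.

H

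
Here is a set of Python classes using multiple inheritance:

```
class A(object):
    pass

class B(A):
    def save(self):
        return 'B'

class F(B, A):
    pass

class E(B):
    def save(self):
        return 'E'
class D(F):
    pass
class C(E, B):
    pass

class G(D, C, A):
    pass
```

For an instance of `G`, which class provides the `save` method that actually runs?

L[G] = G + merge(L[D], L[C], L[A], [D C A])
  take D:  [D F B A object] + [C E B A object] + [A object] + [D C A]
  take F:  [F B A object] + [C E B A object] + [A object] + [C A]
  take C:  [B A object] + [C E B A object] + [A object] + [C A]
  take E:  [B A object] + [E B A object] + [A object] + [A]
  take B:  [B A object] + [B A object] + [A object] + [A]
  take A:  [A object] + [A object] + [A object] + [A]
  take object:  [object] + [object] + [object]
MRO: G D F C E B A object
save is defined in: B, E. First along the MRO is E.

E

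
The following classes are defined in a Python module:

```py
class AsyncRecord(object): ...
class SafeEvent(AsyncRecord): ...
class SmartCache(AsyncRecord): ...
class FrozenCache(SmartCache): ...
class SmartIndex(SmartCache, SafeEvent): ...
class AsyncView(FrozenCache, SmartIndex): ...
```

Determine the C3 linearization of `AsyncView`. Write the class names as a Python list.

[AsyncView, FrozenCache, SmartIndex, SmartCache, SafeEvent, AsyncRecord, object]

L[AsyncView] = AsyncView + merge(L[FrozenCache], L[SmartIndex], [FrozenCache SmartIndex])
  take FrozenCache:  [FrozenCache SmartCache AsyncRecord object] + [SmartIndex SmartCache SafeEvent AsyncRecord object] + [FrozenCache SmartIndex]
  take SmartIndex:  [SmartCache AsyncRecord object] + [SmartIndex SmartCache SafeEvent AsyncRecord object] + [SmartIndex]
  take SmartCache:  [SmartCache AsyncRecord object] + [SmartCache SafeEvent AsyncRecord object]
  take SafeEvent:  [AsyncRecord object] + [SafeEvent AsyncRecord object]
  take AsyncRecord:  [AsyncRecord object] + [AsyncRecord object]
  take object:  [object] + [object]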